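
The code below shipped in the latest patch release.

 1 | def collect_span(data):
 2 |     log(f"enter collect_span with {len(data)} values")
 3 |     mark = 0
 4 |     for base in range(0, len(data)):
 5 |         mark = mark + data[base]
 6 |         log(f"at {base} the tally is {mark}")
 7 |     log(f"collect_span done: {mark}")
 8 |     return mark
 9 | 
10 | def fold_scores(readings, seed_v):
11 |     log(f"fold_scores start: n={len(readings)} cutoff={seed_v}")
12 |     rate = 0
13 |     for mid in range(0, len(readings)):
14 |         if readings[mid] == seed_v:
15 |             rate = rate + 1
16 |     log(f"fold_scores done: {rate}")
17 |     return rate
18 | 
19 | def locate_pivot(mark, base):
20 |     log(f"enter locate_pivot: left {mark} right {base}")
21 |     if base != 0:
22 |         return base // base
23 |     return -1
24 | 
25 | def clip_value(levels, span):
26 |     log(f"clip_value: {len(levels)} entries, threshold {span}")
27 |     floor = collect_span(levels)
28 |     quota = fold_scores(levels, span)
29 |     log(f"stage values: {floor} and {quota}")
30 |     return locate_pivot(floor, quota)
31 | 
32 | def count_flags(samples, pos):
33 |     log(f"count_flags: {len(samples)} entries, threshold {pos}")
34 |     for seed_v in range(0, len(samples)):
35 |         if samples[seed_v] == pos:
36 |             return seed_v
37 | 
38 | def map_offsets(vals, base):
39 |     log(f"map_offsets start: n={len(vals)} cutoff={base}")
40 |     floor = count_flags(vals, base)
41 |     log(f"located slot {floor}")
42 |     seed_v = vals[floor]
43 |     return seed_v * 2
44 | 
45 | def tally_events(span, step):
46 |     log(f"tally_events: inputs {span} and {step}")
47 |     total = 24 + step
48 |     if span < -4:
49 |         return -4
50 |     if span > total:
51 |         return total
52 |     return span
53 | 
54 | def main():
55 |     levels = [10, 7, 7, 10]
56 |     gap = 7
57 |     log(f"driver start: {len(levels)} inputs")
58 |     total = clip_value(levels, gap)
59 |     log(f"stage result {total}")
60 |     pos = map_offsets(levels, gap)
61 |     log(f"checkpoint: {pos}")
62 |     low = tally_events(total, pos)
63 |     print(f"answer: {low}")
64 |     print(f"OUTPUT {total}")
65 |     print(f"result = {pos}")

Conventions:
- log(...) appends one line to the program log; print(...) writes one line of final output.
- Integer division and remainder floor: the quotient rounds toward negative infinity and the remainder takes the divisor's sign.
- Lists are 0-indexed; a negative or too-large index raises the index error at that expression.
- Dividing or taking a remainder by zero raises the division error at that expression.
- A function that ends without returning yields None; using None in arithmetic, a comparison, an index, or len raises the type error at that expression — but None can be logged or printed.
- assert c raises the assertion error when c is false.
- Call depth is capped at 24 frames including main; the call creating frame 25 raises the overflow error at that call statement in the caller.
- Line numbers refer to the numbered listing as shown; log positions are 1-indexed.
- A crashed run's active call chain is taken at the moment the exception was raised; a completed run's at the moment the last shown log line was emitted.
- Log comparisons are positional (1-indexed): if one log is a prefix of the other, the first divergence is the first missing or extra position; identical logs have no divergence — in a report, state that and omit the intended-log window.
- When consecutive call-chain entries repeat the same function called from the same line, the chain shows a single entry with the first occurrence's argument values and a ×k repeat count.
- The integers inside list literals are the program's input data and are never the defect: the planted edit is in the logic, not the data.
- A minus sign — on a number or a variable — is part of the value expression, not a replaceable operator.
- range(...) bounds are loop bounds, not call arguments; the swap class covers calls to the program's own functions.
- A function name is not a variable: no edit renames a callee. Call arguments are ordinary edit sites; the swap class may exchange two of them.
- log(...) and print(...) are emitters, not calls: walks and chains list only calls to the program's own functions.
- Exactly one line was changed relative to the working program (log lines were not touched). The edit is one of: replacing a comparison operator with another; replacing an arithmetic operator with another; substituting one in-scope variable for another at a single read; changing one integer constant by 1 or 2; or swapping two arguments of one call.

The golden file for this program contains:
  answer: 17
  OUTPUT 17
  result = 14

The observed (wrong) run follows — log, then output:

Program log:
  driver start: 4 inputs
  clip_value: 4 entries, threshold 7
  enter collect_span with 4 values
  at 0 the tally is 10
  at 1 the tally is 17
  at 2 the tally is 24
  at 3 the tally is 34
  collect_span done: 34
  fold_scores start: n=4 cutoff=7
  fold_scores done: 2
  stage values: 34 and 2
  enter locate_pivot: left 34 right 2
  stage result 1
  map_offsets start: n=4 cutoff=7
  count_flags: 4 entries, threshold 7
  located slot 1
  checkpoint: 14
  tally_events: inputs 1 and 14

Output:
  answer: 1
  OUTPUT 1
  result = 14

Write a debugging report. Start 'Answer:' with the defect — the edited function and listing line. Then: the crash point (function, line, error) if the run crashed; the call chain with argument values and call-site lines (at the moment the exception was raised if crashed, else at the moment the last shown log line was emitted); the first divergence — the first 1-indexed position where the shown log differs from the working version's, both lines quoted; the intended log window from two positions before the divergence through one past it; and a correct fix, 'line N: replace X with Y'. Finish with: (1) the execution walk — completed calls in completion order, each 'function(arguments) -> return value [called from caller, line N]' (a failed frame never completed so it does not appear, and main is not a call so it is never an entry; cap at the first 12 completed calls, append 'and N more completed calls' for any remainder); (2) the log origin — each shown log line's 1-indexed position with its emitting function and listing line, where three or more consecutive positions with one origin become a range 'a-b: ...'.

Answer: the defect is in locate_pivot at line 22.
Key fact: At log position 13 the runs split — shown 'stage result 1', but the working version logs 'stage result 17'.
Call chain: main -> tally_events(1, 14) (called at line 62).
First divergence: position 13 — shown 'stage result 1', intended 'stage result 17'.
Intended log window:
  11: stage values: 34 and 2
  12: enter locate_pivot: left 34 right 2
  13: stage result 17
  14: map_offsets start: n=4 cutoff=7
Execution walk:
  collect_span([10, 7, 7, 10]) -> 34  [called from clip_value, line 27]
  fold_scores([10, 7, 7, 10], 7) -> 2  [called from clip_value, line 28]
  locate_pivot(34, 2) -> 1  [called from clip_value, line 30]
  clip_value([10, 7, 7, 10], 7) -> 1  [called from main, line 58]
  count_flags([10, 7, 7, 10], 7) -> 1  [called from map_offsets, line 40]
  map_offsets([10, 7, 7, 10], 7) -> 14  [called from main, line 60]
  tally_events(1, 14) -> 1  [called from main, line 62]
Log origins:
  1: logged in main at line 57
  2: logged in clip_value at line 26
  3: logged in collect_span at line 2
  4-7: logged in collect_span at line 6
  8: logged in collect_span at line 7
  9: logged in fold_scores at line 11
  10: logged in fold_scores at line 16
  11: logged in clip_value at line 29
  12: logged in locate_pivot at line 20
  13: logged in main at line 59
  14: logged in map_offsets at line 39
  15: logged in count_flags at line 33
  16: logged in map_offsets at line 41
  17: logged in main at line 61
  18: logged in tally_events at line 46
A correct fix: line 22: replace `base // base` with `mark // base`.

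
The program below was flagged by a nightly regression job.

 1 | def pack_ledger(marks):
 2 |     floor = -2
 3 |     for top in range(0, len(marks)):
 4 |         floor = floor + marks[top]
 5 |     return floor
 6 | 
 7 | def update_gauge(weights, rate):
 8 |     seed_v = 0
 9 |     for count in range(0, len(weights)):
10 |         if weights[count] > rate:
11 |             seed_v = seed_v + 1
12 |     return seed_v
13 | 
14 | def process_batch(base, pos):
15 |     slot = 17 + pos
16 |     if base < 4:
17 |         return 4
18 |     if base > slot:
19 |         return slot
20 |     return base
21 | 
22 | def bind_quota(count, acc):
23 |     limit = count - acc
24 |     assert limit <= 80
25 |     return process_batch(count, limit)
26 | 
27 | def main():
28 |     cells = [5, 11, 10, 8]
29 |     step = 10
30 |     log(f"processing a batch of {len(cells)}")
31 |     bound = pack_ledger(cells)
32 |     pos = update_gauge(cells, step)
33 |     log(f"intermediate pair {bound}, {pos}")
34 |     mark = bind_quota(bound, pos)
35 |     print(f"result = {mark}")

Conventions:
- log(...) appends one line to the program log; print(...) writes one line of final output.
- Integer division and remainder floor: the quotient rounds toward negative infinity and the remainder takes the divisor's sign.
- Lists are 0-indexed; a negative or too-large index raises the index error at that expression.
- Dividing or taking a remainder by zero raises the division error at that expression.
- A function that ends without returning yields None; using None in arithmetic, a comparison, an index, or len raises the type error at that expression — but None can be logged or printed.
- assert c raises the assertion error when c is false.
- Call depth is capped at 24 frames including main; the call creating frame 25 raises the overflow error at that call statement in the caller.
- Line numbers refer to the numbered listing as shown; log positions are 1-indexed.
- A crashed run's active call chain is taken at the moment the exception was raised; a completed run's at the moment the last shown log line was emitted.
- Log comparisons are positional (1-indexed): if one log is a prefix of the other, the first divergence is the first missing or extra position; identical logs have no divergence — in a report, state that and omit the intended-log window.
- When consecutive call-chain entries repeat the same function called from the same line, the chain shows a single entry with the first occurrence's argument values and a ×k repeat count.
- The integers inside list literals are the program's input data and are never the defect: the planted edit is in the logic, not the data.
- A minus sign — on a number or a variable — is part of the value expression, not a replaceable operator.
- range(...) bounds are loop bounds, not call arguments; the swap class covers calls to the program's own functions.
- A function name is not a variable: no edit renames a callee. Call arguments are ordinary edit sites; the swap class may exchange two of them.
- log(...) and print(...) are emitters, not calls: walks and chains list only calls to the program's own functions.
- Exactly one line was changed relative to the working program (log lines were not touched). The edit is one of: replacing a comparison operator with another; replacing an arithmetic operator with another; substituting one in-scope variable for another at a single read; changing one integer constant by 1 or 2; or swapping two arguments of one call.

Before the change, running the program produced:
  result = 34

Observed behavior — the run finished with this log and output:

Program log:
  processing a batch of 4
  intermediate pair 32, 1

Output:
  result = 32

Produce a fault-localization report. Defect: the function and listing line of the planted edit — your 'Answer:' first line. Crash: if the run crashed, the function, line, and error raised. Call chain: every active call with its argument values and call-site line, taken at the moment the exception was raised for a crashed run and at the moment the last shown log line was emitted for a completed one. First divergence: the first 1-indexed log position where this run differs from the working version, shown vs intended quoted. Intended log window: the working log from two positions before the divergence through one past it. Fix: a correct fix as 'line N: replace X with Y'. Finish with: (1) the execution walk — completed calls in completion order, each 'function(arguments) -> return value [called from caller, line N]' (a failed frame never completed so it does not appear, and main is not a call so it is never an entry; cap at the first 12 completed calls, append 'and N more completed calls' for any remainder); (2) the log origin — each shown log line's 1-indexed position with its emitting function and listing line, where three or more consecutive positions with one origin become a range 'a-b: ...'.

Answer: the defect is in pack_ledger at line 2.
The tell: At log position 2 the runs split — shown 'intermediate pair 32, 1', but the working version logs 'intermediate pair 34, 1'.
Call chain: main.
First divergence: at position 2 the run shows 'intermediate pair 32, 1' where the working version logs 'intermediate pair 34, 1'.
Intended log window:
  1: processing a batch of 4
  2: intermediate pair 34, 1
Execution walk:
  pack_ledger([5, 11, 10, 8]) -> 32  [called from main, line 31]
  update_gauge([5, 11, 10, 8], 10) -> 1  [called from main, line 32]
  process_batch(32, 31) -> 32  [called from bind_quota, line 25]
  bind_quota(32, 1) -> 32  [called from main, line 34]
Log line origins:
  1: emitted by main (line 30)
  2: emitted by main (line 33)
A correct fix: line 2: replace `-2` with `0`.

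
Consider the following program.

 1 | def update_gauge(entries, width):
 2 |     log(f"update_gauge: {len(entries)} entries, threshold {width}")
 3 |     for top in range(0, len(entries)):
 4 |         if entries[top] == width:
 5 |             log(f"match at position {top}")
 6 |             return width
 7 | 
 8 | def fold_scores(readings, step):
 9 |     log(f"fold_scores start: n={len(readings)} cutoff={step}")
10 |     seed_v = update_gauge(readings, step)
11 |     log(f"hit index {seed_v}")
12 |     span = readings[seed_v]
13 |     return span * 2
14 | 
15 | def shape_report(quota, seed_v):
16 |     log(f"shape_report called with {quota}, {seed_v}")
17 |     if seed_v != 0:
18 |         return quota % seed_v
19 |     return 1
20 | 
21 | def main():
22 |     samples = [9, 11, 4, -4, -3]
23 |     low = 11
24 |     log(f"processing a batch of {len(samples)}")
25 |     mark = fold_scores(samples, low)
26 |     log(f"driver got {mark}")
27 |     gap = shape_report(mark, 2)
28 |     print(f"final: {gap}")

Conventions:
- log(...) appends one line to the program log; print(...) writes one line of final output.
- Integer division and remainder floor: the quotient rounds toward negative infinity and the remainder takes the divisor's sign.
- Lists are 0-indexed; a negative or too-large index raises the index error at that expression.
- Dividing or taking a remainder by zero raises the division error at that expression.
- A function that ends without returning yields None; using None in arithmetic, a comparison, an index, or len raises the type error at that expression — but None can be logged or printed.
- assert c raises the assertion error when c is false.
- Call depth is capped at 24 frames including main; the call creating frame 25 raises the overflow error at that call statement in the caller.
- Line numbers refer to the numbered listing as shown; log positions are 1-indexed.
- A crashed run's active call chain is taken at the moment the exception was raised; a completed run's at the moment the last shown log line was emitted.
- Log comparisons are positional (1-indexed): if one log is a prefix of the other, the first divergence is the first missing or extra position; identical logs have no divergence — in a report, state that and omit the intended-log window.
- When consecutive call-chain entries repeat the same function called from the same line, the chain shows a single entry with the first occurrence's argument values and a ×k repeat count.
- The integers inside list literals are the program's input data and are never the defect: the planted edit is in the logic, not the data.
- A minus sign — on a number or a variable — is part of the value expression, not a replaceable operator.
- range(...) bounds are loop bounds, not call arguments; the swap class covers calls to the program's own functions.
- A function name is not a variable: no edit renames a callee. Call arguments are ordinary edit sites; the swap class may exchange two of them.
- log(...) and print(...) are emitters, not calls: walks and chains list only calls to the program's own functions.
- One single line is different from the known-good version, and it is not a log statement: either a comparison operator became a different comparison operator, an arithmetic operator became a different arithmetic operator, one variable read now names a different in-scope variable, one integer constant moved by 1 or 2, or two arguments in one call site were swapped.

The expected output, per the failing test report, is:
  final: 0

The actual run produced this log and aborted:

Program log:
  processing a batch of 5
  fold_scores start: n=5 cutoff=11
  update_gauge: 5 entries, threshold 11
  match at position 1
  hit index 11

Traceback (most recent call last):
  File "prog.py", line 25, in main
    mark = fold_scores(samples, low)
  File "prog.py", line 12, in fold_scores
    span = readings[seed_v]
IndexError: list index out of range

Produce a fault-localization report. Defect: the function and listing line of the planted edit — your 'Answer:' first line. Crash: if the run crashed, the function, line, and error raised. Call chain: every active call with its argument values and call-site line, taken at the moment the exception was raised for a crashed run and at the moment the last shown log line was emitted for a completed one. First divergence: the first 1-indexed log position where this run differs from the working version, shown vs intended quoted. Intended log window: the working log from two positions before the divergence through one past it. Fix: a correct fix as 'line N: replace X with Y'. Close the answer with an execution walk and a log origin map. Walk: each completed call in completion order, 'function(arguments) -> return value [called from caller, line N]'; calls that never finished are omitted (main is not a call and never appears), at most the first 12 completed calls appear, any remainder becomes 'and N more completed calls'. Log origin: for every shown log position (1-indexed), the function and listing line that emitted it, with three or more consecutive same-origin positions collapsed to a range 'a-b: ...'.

Answer: the defect is in update_gauge at line 6.
The tell: Position 5 is the first bad log line: 'hit index 11' should read 'hit index 1'.
Crash: fold_scores, line 12, IndexError.
Call chain: main -> fold_scores([9, 11, 4, -4, -3], 11) (called at line 25).
First divergence: at position 5 the run shows 'hit index 11' where the working version logs 'hit index 1'.
Intended log window:
  3: update_gauge: 5 entries, threshold 11
  4: match at position 1
  5: hit index 1
  6: driver got 22
Execution walk:
  update_gauge([9, 11, 4, -4, -3], 11) -> 11  [called from fold_scores, line 10]
Log origins:
  1: emitted by main (line 24)
  2: emitted by fold_scores (line 9)
  3: emitted by update_gauge (line 2)
  4: emitted by update_gauge (line 5)
  5: emitted by fold_scores (line 11)
A correct fix: line 6: replace `width` with `top`.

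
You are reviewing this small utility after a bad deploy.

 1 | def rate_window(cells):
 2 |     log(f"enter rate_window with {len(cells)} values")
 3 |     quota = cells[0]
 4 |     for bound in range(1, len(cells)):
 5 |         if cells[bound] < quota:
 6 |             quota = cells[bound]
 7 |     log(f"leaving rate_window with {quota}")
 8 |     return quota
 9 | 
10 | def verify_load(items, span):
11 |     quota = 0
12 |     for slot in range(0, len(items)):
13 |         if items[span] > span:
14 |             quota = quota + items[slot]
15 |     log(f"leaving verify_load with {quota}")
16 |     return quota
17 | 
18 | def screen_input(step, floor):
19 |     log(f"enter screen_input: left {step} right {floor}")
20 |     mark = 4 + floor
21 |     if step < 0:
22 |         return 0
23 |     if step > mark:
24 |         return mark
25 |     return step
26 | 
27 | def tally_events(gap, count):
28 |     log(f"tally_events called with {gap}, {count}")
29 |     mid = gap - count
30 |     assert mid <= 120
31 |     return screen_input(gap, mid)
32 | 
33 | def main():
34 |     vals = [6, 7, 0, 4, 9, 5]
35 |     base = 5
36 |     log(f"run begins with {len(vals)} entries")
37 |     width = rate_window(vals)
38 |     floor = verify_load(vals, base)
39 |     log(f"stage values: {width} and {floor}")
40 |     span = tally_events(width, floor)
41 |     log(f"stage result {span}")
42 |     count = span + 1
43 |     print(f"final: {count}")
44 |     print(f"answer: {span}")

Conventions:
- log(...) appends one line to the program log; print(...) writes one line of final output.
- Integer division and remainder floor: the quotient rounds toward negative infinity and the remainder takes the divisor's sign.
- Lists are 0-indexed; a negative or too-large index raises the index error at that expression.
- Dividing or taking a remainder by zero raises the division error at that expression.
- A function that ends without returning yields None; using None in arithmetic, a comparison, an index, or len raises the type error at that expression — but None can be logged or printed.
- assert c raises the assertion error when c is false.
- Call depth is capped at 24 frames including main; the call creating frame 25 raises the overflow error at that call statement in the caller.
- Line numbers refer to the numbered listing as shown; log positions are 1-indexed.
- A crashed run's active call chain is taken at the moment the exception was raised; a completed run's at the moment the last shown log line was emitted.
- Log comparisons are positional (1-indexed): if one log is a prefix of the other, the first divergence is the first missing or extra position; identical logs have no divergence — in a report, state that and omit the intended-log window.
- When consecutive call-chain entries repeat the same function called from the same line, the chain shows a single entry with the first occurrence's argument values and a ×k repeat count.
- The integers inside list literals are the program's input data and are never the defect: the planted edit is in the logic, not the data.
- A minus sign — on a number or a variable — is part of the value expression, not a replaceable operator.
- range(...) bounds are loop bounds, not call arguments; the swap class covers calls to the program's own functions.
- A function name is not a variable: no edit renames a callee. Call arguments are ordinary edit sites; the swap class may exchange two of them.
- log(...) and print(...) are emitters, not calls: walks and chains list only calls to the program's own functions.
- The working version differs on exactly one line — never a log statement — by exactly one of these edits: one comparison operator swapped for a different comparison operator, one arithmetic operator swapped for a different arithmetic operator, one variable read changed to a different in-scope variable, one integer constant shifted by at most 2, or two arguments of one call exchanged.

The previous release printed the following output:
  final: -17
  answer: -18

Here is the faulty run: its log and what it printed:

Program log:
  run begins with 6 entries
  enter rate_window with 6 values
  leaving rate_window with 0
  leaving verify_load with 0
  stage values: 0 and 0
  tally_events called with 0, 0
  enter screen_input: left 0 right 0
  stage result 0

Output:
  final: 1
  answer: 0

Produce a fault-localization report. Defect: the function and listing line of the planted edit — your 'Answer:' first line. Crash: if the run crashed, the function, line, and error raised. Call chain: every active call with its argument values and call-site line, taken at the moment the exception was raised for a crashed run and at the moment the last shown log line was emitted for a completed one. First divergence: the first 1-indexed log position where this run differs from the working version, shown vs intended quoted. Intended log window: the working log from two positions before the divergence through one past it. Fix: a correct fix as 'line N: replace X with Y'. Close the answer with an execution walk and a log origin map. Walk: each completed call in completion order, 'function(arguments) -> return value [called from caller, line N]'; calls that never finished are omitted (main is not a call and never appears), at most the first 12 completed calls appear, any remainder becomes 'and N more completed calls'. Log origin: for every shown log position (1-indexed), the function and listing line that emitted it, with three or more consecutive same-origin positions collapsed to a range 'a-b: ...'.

Answer: the defect is in verify_load at line 13.
Core observation: Position 4 is the first bad log line: 'leaving verify_load with 0' should read 'leaving verify_load with 22'.
Call chain: main.
First divergence: position 4 — shown 'leaving verify_load with 0', intended 'leaving verify_load with 22'.
Intended log window:
  2: enter rate_window with 6 values
  3: leaving rate_window with 0
  4: leaving verify_load with 22
  5: stage values: 0 and 22
Execution walk:
  rate_window([6, 7, 0, 4, 9, 5]) -> 0  [called from main, line 37]
  verify_load([6, 7, 0, 4, 9, 5], 5) -> 0  [called from main, line 38]
  screen_input(0, 0) -> 0  [called from tally_events, line 31]
  tally_events(0, 0) -> 0  [called from main, line 40]
Log origin:
  1: emitted by main (line 36)
  2: emitted by rate_window (line 2)
  3: emitted by rate_window (line 7)
  4: emitted by verify_load (line 15)
  5: emitted by main (line 39)
  6: emitted by tally_events (line 28)
  7: emitted by screen_input (line 19)
  8: emitted by main (line 41)
A correct fix: line 13: replace `items[span]` with `items[slot]`.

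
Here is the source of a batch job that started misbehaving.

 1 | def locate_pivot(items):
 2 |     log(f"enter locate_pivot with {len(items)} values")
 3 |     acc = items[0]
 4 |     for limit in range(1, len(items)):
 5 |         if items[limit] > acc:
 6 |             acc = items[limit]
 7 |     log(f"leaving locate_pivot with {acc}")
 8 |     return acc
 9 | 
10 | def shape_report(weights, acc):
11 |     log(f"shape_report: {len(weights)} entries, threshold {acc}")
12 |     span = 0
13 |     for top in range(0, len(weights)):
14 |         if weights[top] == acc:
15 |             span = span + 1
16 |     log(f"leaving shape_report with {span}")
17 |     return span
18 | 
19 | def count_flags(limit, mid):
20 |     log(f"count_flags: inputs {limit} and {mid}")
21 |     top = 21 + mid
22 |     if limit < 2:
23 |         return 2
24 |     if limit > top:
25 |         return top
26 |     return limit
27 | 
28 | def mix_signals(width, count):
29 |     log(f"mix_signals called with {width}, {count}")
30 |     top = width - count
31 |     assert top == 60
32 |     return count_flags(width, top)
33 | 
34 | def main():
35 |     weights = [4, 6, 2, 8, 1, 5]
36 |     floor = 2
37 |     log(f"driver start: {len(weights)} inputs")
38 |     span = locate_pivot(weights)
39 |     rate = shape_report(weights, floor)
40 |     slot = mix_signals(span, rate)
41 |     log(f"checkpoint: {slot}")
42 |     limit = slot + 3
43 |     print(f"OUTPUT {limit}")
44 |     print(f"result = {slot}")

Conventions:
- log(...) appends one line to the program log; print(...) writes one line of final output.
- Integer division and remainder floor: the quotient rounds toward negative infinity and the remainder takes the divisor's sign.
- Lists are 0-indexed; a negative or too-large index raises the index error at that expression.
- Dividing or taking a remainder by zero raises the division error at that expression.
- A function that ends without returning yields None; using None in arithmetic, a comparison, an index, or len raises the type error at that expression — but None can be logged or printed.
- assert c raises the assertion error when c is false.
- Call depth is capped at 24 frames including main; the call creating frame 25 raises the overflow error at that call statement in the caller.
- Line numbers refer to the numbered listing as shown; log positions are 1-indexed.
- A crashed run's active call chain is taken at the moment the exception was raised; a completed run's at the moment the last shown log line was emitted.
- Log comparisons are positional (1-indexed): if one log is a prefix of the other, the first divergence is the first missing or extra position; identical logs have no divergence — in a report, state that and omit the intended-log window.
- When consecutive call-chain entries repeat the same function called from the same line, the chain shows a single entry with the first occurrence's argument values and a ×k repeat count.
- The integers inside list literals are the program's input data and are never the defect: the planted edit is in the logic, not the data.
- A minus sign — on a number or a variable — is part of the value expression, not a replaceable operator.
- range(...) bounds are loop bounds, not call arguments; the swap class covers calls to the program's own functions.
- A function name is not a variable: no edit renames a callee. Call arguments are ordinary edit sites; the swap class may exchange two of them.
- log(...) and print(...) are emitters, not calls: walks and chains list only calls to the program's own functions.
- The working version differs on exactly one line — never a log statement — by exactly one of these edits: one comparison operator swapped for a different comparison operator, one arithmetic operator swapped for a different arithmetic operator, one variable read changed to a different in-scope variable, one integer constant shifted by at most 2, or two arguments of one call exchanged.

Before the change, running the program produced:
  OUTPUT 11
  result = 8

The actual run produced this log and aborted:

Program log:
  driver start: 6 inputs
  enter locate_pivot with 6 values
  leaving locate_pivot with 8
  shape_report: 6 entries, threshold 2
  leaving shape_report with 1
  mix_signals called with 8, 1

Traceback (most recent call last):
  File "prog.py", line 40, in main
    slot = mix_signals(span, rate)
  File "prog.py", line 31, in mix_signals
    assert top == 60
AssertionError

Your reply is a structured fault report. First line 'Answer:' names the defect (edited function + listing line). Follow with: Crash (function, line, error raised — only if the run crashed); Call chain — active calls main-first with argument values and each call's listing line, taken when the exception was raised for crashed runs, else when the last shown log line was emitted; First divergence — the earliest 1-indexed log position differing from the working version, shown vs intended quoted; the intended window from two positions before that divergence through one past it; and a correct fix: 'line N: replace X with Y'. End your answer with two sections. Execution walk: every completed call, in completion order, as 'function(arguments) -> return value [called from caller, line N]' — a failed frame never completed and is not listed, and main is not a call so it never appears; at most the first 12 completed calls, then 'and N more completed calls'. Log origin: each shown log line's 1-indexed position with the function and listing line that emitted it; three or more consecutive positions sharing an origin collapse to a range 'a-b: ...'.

Answer: the defect is in mix_signals at line 31.
The tell: A complete run would log 'count_flags: inputs 8 and 7' next, but this one stopped at 6 lines.
Crash: mix_signals, line 31, AssertionError.
Call chain: main -> mix_signals(8, 1) (called at line 40).
First divergence: position 7; the shown log stops at 6 lines while the working version next logs 'count_flags: inputs 8 and 7'.
Intended log window:
  5: leaving shape_report with 1
  6: mix_signals called with 8, 1
  7: count_flags: inputs 8 and 7
  8: checkpoint: 8
Execution walk:
  locate_pivot([4, 6, 2, 8, 1, 5]) -> 8  [called from main, line 38]
  shape_report([4, 6, 2, 8, 1, 5], 2) -> 1  [called from main, line 39]
Log origin:
  1: logged in main at line 37
  2: logged in locate_pivot at line 2
  3: logged in locate_pivot at line 7
  4: logged in shape_report at line 11
  5: logged in shape_report at line 16
  6: logged in mix_signals at line 29
A correct fix: line 31: replace `==` with `<=`.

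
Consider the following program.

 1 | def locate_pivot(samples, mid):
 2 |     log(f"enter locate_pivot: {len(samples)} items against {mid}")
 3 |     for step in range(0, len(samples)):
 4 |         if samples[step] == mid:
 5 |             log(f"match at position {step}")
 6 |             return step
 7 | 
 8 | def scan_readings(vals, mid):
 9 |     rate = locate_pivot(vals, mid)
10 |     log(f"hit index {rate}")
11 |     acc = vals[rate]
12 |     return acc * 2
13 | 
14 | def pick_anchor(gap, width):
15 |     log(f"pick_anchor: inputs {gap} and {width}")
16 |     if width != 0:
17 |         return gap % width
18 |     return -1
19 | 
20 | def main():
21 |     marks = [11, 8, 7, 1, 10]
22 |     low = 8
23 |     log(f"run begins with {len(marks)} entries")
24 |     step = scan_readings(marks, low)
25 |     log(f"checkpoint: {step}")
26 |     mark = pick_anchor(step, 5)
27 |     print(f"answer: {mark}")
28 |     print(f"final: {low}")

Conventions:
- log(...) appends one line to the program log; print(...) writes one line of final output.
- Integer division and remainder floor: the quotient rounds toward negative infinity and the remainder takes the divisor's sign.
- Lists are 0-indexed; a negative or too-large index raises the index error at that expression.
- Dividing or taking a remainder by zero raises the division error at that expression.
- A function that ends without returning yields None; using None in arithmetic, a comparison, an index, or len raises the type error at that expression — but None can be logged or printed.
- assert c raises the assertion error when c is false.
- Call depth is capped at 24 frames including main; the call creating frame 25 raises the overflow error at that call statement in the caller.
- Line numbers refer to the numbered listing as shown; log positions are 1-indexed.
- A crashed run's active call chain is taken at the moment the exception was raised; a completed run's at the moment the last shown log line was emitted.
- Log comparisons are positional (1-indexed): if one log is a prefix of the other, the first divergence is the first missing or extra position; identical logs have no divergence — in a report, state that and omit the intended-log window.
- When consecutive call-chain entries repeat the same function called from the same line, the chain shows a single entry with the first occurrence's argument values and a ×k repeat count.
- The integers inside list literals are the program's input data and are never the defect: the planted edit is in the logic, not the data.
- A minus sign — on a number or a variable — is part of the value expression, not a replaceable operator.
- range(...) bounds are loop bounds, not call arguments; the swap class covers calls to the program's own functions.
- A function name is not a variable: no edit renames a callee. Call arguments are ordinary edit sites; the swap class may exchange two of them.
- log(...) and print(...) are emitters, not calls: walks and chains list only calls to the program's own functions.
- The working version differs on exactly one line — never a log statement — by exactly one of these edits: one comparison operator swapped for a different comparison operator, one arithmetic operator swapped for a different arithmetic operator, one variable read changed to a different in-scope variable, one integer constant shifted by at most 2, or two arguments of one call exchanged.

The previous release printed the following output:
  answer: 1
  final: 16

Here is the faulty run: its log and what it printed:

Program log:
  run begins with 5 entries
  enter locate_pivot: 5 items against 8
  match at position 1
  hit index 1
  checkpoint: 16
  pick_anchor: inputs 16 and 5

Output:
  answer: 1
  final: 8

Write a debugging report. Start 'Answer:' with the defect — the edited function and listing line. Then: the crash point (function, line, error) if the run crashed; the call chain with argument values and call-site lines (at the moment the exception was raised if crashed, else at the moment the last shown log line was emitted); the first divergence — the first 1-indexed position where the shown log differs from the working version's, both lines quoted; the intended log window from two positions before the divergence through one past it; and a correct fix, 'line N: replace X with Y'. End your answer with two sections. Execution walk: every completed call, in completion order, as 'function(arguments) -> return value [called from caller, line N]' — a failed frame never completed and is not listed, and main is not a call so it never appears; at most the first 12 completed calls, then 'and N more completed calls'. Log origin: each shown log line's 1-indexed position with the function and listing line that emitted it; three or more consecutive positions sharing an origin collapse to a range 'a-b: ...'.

Answer: the defect is in main at line 28.
Key observation: No log line changed; the fault shows up purely in the output.
Call chain: main -> pick_anchor(16, 5) (called at line 26).
First divergence: there is none — every log position agrees.
Execution walk:
  locate_pivot([11, 8, 7, 1, 10], 8) -> 1  [called from scan_readings, line 9]
  scan_readings([11, 8, 7, 1, 10], 8) -> 16  [called from main, line 24]
  pick_anchor(16, 5) -> 1  [called from main, line 26]
Origin of each log line:
  1: logged in main at line 23
  2: logged in locate_pivot at line 2
  3: logged in locate_pivot at line 5
  4: logged in scan_readings at line 10
  5: logged in main at line 25
  6: logged in pick_anchor at line 15
A correct fix: line 28: replace `low` with `step`.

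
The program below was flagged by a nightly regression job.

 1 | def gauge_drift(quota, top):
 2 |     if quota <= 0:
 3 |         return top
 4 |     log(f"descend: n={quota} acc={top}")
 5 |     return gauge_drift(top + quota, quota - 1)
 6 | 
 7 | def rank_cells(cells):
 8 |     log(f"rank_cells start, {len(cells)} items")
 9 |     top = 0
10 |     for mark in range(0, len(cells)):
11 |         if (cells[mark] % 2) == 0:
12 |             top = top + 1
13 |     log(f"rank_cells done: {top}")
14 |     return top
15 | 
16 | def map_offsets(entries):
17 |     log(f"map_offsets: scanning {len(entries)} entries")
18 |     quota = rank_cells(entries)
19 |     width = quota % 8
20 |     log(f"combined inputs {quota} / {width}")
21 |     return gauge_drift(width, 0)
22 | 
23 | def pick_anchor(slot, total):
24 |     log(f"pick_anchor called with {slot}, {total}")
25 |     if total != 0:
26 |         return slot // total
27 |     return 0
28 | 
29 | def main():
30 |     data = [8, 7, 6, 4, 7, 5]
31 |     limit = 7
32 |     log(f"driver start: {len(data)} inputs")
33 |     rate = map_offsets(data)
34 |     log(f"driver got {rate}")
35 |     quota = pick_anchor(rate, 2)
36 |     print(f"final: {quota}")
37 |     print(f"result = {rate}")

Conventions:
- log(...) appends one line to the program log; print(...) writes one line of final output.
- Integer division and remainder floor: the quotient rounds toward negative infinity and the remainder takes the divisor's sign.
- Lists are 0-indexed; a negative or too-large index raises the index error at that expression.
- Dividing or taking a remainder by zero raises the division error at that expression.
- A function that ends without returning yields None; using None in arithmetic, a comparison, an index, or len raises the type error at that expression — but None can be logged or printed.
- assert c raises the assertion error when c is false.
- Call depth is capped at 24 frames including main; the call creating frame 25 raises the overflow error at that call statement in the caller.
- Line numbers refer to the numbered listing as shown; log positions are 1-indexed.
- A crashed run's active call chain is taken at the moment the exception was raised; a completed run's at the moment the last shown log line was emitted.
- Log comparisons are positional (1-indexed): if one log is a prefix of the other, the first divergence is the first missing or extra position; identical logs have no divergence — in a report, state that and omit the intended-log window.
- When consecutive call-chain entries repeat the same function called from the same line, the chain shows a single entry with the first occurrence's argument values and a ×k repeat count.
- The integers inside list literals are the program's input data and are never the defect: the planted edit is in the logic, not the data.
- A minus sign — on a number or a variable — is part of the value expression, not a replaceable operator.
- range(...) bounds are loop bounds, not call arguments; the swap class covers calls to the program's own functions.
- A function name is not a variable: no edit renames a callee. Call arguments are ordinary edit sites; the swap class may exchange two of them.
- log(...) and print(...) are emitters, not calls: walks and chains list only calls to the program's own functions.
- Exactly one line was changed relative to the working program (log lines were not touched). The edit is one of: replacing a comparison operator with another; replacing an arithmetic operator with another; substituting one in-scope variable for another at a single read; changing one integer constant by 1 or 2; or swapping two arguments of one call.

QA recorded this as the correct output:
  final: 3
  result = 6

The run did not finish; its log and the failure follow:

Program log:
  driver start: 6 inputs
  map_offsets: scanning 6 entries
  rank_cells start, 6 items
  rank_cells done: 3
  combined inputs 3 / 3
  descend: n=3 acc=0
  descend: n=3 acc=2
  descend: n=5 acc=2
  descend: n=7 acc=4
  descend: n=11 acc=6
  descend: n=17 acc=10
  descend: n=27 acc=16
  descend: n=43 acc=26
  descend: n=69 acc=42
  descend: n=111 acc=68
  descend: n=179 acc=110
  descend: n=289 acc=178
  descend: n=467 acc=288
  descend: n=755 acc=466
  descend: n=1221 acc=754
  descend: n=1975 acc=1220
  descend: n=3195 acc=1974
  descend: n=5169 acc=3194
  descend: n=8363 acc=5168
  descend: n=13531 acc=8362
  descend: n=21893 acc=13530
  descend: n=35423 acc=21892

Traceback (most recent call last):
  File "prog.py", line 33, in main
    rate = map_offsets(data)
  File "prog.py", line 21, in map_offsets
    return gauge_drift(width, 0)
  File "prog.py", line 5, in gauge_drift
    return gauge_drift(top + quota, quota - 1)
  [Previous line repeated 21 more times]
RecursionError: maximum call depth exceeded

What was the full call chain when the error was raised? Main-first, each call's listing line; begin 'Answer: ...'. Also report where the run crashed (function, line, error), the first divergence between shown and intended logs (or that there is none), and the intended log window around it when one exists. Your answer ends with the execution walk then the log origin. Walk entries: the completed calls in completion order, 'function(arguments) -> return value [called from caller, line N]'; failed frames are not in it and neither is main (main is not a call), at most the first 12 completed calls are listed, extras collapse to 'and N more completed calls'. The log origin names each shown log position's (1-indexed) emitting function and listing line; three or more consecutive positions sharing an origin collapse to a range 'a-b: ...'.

Answer: main -> map_offsets (called at line 33) -> gauge_drift (called at line 21) -> gauge_drift (called at line 5) ×21.
Core observation: The earliest visible damage is log position 7 — 'descend: n=3 acc=2' rather than the intended 'descend: n=2 acc=3'.
Crash: gauge_drift, line 5, RecursionError.
First divergence: at position 7 the run shows 'descend: n=3 acc=2' where the working version logs 'descend: n=2 acc=3'.
Intended log window:
  5: combined inputs 3 / 3
  6: descend: n=3 acc=0
  7: descend: n=2 acc=3
  8: descend: n=1 acc=5
Execution walk:
  rank_cells([8, 7, 6, 4, 7, 5]) -> 3  [called from map_offsets, line 18]
Log origins:
  1: emitted by main (line 32)
  2: emitted by map_offsets (line 17)
  3: emitted by rank_cells (line 8)
  4: emitted by rank_cells (line 13)
  5: emitted by map_offsets (line 20)
  6-27: emitted by gauge_drift (line 4)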